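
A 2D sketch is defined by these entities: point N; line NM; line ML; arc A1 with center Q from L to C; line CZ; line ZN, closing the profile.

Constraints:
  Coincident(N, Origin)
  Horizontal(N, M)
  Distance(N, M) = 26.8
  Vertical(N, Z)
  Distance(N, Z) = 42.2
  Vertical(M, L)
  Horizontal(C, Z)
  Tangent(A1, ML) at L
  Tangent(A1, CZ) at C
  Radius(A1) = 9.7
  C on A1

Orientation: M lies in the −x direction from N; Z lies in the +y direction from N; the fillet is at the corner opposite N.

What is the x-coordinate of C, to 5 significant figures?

-17.100

N is at the origin; NM is horizontal with |NM| = 26.8 and M on the −x side, so M = (-26.800, 0.0000). NZ is vertical with |NZ| = 42.2 and Z on the +y side, so Z = (0.0000, 42.200). The virtual corner opposite N is at (-26.800, 42.200). Since A1 is tangent to ML there, QL ⟂ ML and the tangent condition forces QC to be normal to CZ, with radius 9.7, so the center Q sits 9.7 in from both sides at Q = (-17.100, 32.500). That places the tangent points at L = (-26.800, 32.500) on ML and C = (-17.100, 42.200) on CZ. So C.x = -17.100.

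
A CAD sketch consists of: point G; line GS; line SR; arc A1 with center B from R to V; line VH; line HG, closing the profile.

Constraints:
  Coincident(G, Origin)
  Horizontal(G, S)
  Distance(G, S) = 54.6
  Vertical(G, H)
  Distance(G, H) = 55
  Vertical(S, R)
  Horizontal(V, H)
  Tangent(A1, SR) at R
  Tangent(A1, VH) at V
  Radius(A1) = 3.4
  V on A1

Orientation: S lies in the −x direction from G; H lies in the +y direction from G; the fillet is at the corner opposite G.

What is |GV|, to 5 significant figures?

75.143

The virtual corner opposite G is at (-54.600, 55.000). Tangency of A1 to SR means the radius BR is perpendicular to SR and tangency of A1 to VH means the radius BV is perpendicular to VH, with radius 3.4, so the center B sits 3.4 in from both sides at B = (-51.200, 51.600). That places the tangent points at R = (-54.600, 51.600) on SR and V = (-51.200, 55.000) on VH. Then |GV| = |V − G| = 75.143.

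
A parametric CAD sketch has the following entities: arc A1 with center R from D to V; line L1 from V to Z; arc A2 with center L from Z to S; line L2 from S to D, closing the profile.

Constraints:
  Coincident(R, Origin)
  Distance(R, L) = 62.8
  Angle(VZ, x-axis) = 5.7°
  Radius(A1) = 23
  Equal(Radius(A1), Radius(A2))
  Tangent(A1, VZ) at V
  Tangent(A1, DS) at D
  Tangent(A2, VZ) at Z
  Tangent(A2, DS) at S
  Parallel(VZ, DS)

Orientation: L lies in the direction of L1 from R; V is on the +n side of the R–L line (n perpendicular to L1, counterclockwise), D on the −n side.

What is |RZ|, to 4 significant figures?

66.88

The slot axis is L1's direction at 5.7°, so u = (cos 5.7°, sin 5.7°) = (0.9951, 0.09932) and n = (−sin 5.7°, cos 5.7°) = (-0.09932, 0.9951). R is at the origin and L lies 62.8 along u from R, so L = 62.8·u = (62.49, 6.237). Tangency of A1 to both parallel lines with radius 23.0 puts V and D at R ± 23.0·n: V = (-2.284, 22.89), D = (2.284, -22.89). Equal radii place Z and S the same way about L: Z = L + 23.0·n = (60.21, 29.12), S = L − 23.0·n = (64.77, -16.65). Then |RZ| = |Z − R| = 66.88.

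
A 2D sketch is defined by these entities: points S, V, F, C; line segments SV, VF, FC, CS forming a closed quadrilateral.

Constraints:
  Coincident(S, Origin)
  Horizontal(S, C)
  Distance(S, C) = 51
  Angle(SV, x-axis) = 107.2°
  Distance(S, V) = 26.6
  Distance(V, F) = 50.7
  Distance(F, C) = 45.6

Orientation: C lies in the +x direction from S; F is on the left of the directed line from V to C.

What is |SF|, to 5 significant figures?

59.030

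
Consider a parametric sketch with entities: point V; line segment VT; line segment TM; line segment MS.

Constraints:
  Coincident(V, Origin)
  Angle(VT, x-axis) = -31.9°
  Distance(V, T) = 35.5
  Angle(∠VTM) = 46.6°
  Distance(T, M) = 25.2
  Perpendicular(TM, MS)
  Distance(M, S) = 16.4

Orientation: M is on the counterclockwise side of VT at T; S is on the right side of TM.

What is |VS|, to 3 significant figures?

42.2

V is at the origin; VT runs at -31.9° with length 35.5, so T = 35.5·(cos -31.9°, sin -31.9°) = (30.1, -18.8). ∠VTM = 46.6°, so TM runs at -31.9° + (180° − 46.6°) = 102° from the x-axis; with |TM| = 25.2, M = T + 25.2·(cos 102°, sin 102°) = (25.1, 5.93). TM ⟂ MS; with |MS| = 16.4 on the right of TM, S = M + 16.4·(0.980, 0.199) = (41.2, 9.20). Then |VS| = |S − V| = 42.2.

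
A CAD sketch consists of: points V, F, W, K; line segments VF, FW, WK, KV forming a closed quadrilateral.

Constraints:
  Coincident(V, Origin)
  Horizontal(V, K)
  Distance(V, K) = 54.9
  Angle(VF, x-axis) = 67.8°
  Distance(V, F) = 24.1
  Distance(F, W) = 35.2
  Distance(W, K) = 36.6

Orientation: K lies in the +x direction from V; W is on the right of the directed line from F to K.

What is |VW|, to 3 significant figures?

22.9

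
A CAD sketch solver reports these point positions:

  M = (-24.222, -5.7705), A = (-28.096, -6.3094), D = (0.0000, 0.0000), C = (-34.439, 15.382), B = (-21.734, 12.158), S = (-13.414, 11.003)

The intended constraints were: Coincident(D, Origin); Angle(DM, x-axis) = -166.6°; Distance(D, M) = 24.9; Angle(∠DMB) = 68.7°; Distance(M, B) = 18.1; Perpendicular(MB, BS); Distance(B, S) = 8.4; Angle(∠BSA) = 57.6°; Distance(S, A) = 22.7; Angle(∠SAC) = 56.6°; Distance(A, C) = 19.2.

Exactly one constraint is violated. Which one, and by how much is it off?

Distance(A, C) = 19.2 — off by 3.40.

D = (0.00, 0.00) ✓; DM at -166.6° ✓; |DM| = 24.90 ✓; ∠DMB = 68.70° ✓; |MB| = 18.10 ✓; ∠(MB, BS) = 90.00° ✓; |BS| = 8.400 ✓; ∠BSA = 57.60° ✓; |SA| = 22.70 ✓; ∠SAC = 56.60° ✓; |AC| = 22.60 ✗.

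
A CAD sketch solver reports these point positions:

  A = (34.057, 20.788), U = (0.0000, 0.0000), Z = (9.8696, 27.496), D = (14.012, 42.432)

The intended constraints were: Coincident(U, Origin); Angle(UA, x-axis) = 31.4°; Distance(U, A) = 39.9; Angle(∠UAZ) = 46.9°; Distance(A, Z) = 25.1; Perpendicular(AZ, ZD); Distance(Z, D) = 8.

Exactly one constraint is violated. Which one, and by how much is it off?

Distance(Z, D) = 8 — off by 7.50.

U = (0.00, 0.00) ✓; UA at 31.40° ✓; |UA| = 39.90 ✓; ∠UAZ = 46.90° ✓; |AZ| = 25.10 ✓; ∠(AZ, ZD) = 90.00° ✓; |ZD| = 15.50 ✗.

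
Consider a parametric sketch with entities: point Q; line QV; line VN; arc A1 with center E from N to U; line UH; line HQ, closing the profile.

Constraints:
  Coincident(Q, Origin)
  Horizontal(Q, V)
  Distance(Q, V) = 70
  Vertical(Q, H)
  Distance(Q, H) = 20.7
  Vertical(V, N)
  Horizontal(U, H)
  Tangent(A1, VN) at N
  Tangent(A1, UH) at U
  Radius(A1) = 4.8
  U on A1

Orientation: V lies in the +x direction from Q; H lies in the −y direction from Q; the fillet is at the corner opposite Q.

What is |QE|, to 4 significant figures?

67.11

Q and H share the same x with |QH| = 20.7 and H on the −y side, so H = (0.000, -20.70). The virtual corner opposite Q is at (70.00, -20.70). Since A1 is tangent to VN there, EN ⟂ VN and A1 meets UH tangentially, so EU is at right angles to UH, with radius 4.8, so the center E sits 4.8 in from both sides at E = (65.20, -15.90). Then |QE| = |E − Q| = 67.11.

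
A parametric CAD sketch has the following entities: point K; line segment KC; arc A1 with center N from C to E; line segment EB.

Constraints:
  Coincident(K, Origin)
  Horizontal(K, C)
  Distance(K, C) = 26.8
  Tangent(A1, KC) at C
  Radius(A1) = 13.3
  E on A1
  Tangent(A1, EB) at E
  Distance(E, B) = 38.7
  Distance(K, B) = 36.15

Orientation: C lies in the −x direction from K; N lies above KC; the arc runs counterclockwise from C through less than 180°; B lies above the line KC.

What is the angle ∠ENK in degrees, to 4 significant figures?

12.08°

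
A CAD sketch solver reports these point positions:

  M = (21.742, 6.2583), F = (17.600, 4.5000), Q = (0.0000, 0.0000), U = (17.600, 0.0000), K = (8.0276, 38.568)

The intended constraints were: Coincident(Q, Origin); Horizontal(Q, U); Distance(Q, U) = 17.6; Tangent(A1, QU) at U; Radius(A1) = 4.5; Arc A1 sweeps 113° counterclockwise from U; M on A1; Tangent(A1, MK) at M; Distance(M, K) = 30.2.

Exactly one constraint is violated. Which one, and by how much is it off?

Distance(M, K) = 30.2 — off by 4.90.

Q = (0.00, 0.00) ✓; Q.y = 0.00, U.y = 0.00 ✓; |QU| = 17.60 ✓; ∠(FU, UQ) = 90.00° ✓; |FU| = 4.500 ✓; bearing(F→M) − bearing(F→U) = 113.0° ✓; |FM| = 4.500 ✓; ∠(FM, MK) = 90.00° ✓; |MK| = 35.10 ✗.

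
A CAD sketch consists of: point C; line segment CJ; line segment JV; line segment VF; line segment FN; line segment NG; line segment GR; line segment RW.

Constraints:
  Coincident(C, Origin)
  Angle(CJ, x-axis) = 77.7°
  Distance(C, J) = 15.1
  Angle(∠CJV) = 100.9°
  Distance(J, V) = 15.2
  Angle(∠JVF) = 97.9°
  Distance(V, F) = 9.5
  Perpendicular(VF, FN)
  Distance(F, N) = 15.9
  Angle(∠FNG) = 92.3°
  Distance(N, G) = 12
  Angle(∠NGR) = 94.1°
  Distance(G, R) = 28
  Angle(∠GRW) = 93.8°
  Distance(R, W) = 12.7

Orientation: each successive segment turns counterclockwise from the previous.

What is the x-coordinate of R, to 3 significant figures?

-17.7

C is at the origin; CJ runs at 77.7° with length 15.1, so J = (3.22, 14.8). ∠CJV = 100.9° gives JV at 157° from the x-axis; with |JV| = 15.2, V = (-10.8, 20.7). ∠JVF = 97.9° gives VF at -121° from the x-axis; with |VF| = 9.5, F = (-15.7, 12.6). The perpendicularity gives FN at right angles to VF, so FN runs at -31.1°; with |FN| = 15.9, N = (-2.05, 4.39). ∠FNG = 92.3° gives NG at 56.6° from the x-axis; with |NG| = 12.0, G = (4.56, 14.4). ∠NGR = 94.1° gives GR at 142° from the x-axis; with |GR| = 28.0, R = (-17.7, 31.5). So R.x = -17.7.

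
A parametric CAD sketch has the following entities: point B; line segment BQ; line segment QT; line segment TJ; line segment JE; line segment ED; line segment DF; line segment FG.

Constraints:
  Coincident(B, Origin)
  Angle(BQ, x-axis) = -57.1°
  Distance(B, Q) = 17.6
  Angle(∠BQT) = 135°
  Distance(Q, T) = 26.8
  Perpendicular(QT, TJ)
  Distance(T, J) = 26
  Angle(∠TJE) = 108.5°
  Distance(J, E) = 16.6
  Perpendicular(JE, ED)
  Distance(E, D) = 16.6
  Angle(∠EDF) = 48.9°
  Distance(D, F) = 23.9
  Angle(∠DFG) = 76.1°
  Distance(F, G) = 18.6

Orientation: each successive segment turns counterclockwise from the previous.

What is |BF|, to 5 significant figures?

42.125

JE ⟂ ED, so ED runs at -120.60°; with |ED| = 16.6, D = (18.476, -0.81095). ∠EDF = 48.9° gives DF at 10.500° from the x-axis; with |DF| = 23.9, F = (41.976, 3.5445). Then |BF| = |F − B| = 42.125.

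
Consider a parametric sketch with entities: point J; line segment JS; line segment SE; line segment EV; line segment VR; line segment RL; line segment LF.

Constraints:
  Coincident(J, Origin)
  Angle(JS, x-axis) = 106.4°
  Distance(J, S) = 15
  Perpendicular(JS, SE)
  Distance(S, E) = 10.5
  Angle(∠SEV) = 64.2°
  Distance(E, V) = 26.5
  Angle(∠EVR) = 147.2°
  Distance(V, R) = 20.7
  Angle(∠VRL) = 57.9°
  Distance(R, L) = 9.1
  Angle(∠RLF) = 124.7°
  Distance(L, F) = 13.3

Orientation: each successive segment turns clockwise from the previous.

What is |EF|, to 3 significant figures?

25.6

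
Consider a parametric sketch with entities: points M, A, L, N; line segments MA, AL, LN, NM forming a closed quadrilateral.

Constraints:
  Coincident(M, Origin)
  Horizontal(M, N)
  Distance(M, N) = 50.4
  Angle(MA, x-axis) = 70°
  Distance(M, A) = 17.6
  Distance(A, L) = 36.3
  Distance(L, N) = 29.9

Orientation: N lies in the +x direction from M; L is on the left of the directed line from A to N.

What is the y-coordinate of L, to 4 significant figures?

28.18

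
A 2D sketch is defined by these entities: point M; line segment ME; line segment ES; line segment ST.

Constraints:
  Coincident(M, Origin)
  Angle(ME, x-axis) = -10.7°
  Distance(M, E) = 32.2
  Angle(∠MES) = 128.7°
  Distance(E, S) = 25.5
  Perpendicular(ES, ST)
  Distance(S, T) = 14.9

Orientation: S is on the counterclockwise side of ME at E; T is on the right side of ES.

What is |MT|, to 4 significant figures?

60.70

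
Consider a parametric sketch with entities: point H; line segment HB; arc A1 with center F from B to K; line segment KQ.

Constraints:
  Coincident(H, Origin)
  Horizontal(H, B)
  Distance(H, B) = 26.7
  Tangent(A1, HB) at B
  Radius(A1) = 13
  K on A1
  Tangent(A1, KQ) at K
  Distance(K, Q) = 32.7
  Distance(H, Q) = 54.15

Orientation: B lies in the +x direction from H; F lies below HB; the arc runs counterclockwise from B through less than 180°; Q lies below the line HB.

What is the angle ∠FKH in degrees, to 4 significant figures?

111.4°

H is at the origin; HB is horizontal with |HB| = 26.7 and B on the +x side, so B = (26.70, 0.000). A1 meets HB tangentially, so FB is at right angles to HB, so F = B + (0, -13) = (26.70, -13.00). Since FK ⟂ KQ (tangency), |FQ| = √(13.0² + 32.7²) = 35.19 regardless of where K sits on A1. So Q lies on both circle(H, 54.15) and circle(F, 35.19); the below-HB intersection is Q = (24.80, -48.14). K is the foot of the tangent from Q: K = (14.38, -17.14).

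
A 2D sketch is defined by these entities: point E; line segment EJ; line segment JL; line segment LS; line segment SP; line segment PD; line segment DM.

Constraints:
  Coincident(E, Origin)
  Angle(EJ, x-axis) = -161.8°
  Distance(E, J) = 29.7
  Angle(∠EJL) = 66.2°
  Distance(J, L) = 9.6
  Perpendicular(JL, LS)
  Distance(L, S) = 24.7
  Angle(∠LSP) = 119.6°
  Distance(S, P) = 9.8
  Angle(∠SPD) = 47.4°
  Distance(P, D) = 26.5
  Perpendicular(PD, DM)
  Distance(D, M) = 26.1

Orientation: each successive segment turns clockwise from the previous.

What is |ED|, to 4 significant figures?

23.97

∠LSP = 119.6° gives SP at -66.00° from the x-axis; with |SP| = 9.8, P = (1.291, -11.09). ∠SPD = 47.4° gives PD at 161.4° from the x-axis; with |PD| = 26.5, D = (-23.83, -2.633). Then |ED| = |D − E| = 23.97.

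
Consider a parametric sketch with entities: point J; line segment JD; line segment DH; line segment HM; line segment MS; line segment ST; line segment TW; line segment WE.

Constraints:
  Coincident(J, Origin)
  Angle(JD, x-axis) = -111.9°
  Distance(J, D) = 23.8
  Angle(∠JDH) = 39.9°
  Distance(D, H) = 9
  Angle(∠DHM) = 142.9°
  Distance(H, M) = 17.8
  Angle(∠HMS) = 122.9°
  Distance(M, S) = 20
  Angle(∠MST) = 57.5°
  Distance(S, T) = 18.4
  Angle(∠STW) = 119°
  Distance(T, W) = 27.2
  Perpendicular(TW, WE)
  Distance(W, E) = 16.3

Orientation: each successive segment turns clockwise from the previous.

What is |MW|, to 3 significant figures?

22.0

J is at the origin; JD runs at -111.9° with length 23.8, so D = (-8.88, -22.1). ∠JDH = 39.9° gives DH at 108° from the x-axis; with |DH| = 9.0, H = (-11.7, -13.5). ∠DHM = 142.9° gives HM at 70.9° from the x-axis; with |HM| = 17.8, M = (-5.83, 3.30). ∠HMS = 122.9° gives MS at 13.8° from the x-axis; with |MS| = 20.0, S = (13.6, 8.07). ∠MST = 57.5° gives ST at -109° from the x-axis; with |ST| = 18.4, T = (7.69, -9.36). ∠STW = 119.0° gives TW at -170° from the x-axis; with |TW| = 27.2, W = (-19.1, -14.2). Then |MW| = |W − M| = 22.0.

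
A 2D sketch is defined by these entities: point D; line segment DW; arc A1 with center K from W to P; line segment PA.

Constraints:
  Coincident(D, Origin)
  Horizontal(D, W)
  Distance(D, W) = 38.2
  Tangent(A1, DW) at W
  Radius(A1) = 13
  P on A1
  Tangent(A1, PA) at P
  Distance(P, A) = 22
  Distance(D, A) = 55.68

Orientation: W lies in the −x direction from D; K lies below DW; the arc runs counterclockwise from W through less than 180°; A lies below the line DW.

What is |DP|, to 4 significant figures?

53.27

D is at the origin; D and W share the same y with |DW| = 38.2 and W on the −x side, so W = (-38.20, 0.000). Tangency of A1 to DW means the radius KW is perpendicular to DW, so K = W + (0, -13) = (-38.20, -13.00). Since KP ⟂ PA (tangency), |KA| = √(13.0² + 22.0²) = 25.55 regardless of where P sits on A1. So A lies on both circle(D, 55.68) and circle(K, 25.55); the below-DW intersection is A = (-40.25, -38.47). P is the foot of the tangent from A: P = (-49.89, -18.69).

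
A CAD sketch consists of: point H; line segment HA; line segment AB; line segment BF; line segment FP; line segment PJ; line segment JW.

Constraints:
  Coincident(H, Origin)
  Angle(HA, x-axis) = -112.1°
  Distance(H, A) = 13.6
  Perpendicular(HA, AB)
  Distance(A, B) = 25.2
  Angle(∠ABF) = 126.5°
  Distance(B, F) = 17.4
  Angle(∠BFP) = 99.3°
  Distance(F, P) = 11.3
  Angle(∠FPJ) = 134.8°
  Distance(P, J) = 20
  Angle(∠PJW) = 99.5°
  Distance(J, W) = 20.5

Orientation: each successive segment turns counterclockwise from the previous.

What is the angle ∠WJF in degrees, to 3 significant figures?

83.5°

H is at the origin; HA runs at -112.1° with length 13.6, so A = (-5.12, -12.6). The perpendicularity gives AB at right angles to HA, so AB runs at -22.1°; with |AB| = 25.2, B = (18.2, -22.1). ∠ABF = 126.5° gives BF at 31.4° from the x-axis; with |BF| = 17.4, F = (33.1, -13.0). ∠BFP = 99.3° gives FP at 112° from the x-axis; with |FP| = 11.3, P = (28.8, -2.55). ∠FPJ = 134.8° gives PJ at 157° from the x-axis; with |PJ| = 20.0, J = (10.4, 5.17). ∠PJW = 99.5° gives JW at -122° from the x-axis; with |JW| = 20.5, W = (-0.542, -12.2). Then cos ∠WJF = JW·JF / (|JW||JF|), giving 83.5°.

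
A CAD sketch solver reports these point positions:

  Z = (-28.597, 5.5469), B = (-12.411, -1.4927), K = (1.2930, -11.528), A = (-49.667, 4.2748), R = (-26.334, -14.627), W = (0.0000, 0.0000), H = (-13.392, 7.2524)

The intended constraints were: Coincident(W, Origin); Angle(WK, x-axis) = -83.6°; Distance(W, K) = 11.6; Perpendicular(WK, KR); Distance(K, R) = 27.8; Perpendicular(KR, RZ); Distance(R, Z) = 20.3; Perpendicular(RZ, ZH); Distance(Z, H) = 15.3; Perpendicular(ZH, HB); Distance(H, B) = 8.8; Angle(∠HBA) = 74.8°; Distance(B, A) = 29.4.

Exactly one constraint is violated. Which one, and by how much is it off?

Distance(B, A) = 29.4 — off by 8.30.

W = (0.00, 0.00) ✓; WK at -83.60° ✓; |WK| = 11.60 ✓; ∠(WK, KR) = 90.00° ✓; |KR| = 27.80 ✓; ∠(KR, RZ) = 90.00° ✓; |RZ| = 20.30 ✓; ∠(RZ, ZH) = 90.00° ✓; |ZH| = 15.30 ✓; ∠(ZH, HB) = 90.00° ✓; |HB| = 8.800 ✓; ∠HBA = 74.80° ✓; |BA| = 37.70 ✗.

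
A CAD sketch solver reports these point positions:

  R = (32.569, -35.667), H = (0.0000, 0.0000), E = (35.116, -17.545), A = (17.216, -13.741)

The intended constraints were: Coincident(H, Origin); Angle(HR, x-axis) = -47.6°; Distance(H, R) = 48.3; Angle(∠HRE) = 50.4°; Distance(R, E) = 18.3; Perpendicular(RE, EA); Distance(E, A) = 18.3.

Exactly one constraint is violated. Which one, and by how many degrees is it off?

Perpendicular(RE, EA) — off by 4.00°.

H = (0.00, 0.00) ✓; HR at -47.60° ✓; |HR| = 48.30 ✓; ∠HRE = 50.40° ✓; |RE| = 18.30 ✓; ∠(RE, EA) = 86.00° ✗; |EA| = 18.30 ✓.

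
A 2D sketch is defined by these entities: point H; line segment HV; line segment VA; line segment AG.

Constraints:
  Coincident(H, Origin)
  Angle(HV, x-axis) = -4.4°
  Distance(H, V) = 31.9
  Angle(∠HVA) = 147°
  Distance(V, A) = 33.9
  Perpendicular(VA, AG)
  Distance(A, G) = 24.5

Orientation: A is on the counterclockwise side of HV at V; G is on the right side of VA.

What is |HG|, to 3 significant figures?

73.7

∠HVA = 147.0°, so VA runs at -4.4° + (180° − 147.0°) = 28.6° from the x-axis; with |VA| = 33.9, A = V + 33.9·(cos 28.6°, sin 28.6°) = (61.6, 13.8). The perpendicularity gives AG at right angles to VA; with |AG| = 24.5 on the right of VA, G = A + 24.5·(0.479, -0.878) = (73.3, -7.73). Then |HG| = |G − H| = 73.7.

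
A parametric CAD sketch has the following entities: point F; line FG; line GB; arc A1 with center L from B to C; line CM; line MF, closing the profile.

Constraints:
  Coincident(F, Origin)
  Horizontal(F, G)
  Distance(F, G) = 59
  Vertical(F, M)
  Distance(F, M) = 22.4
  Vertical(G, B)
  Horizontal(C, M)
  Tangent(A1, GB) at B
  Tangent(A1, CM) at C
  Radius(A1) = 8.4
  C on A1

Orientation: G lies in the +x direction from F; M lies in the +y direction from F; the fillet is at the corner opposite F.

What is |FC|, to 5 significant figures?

55.336

F is at the origin; FG is horizontal with |FG| = 59.0 and G on the +x side, so G = (59.000, 0.0000). F and M share the same x with |FM| = 22.4 and M on the +y side, so M = (0.0000, 22.400). The virtual corner opposite F is at (59.000, 22.400). The tangent condition forces LB to be normal to GB and A1 meets CM tangentially, so LC is at right angles to CM, with radius 8.4, so the center L sits 8.4 in from both sides at L = (50.600, 14.000). That places the tangent points at B = (59.000, 14.000) on GB and C = (50.600, 22.400) on CM. Then |FC| = |C − F| = 55.336.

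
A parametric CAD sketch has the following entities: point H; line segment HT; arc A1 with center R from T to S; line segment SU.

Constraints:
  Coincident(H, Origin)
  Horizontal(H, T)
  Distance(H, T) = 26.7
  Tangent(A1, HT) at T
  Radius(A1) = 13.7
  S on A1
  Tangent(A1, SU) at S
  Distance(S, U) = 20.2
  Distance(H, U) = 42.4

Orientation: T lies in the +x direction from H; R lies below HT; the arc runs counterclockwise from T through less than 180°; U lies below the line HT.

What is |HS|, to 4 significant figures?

22.74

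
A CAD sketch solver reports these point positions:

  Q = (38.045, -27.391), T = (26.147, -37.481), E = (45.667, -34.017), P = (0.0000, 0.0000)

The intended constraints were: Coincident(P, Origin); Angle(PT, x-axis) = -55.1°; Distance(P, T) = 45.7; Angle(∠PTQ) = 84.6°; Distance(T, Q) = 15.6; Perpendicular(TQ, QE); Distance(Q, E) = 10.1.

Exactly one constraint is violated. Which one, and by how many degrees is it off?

Perpendicular(TQ, QE) — off by 8.70°.

P = (0.00, 0.00) ✓; PT at -55.10° ✓; |PT| = 45.70 ✓; ∠PTQ = 84.60° ✓; |TQ| = 15.60 ✓; ∠(TQ, QE) = 81.30° ✗; |QE| = 10.10 ✓.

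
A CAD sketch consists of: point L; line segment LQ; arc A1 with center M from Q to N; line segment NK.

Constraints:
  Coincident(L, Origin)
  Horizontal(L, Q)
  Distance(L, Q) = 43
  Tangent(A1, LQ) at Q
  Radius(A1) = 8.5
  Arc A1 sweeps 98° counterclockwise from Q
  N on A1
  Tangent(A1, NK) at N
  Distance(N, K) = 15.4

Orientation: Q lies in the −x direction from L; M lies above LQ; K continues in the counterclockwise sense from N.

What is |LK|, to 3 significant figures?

44.4

L is at the origin; L and Q share the same y with |LQ| = 43.0 and Q on the −x side, so Q = (-43.0, 0.00). The tangent condition forces MQ to be normal to LQ, so M = Q + (0, 8.5) = (-43.0, 8.50). On A1, Q sits at bearing -90° from M; a 98° counterclockwise sweep puts N at bearing 8°, so N = M + 8.5·(cos 8°, sin 8°) = (-34.6, 9.68). A1 meets NK tangentially, so MN is at right angles to NK, so NK runs along (−sin 8°, cos 8°); with |NK| = 15.4, K = (-36.7, 24.9). Then |LK| = |K − L| = 44.4.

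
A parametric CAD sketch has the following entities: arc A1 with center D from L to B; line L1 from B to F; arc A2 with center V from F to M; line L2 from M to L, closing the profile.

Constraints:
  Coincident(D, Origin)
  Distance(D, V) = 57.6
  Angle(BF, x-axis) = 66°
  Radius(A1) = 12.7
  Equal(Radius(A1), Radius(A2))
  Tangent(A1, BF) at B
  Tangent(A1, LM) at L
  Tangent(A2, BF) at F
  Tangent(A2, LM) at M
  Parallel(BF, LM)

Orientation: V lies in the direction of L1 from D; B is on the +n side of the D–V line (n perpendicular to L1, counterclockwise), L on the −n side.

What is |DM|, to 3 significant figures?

59.0

The slot axis is L1's direction at 66.0°, so u = (cos 66.0°, sin 66.0°) = (0.407, 0.914) and n = (−sin 66.0°, cos 66.0°) = (-0.914, 0.407). D is at the origin and V lies 57.6 along u from D, so V = 57.6·u = (23.4, 52.6). Tangency of A1 to both parallel lines with radius 12.7 puts B and L at D ± 12.7·n: B = (-11.6, 5.17), L = (11.6, -5.17). Equal radii place F and M the same way about V: F = V + 12.7·n = (11.8, 57.8), M = V − 12.7·n = (35.0, 47.5). Then |DM| = |M − D| = 59.0.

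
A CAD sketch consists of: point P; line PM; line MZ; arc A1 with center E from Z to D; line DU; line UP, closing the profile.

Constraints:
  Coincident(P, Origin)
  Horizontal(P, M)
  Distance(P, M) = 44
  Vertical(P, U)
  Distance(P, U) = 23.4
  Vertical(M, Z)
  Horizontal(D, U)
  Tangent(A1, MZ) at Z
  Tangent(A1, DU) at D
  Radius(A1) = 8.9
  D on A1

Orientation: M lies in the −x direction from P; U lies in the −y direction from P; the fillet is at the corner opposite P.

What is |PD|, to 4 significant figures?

42.18

P is at the origin; P and M share the same y with |PM| = 44.0 and M on the −x side, so M = (-44.00, 0.000). P and U share the same x with |PU| = 23.4 and U on the −y side, so U = (0.000, -23.40). The virtual corner opposite P is at (-44.00, -23.40). A1 meets MZ tangentially, so EZ is at right angles to MZ and tangency of A1 to DU means the radius ED is perpendicular to DU, with radius 8.9, so the center E sits 8.9 in from both sides at E = (-35.10, -14.50). That places the tangent points at Z = (-44.00, -14.50) on MZ and D = (-35.10, -23.40) on DU. Then |PD| = |D − P| = 42.18.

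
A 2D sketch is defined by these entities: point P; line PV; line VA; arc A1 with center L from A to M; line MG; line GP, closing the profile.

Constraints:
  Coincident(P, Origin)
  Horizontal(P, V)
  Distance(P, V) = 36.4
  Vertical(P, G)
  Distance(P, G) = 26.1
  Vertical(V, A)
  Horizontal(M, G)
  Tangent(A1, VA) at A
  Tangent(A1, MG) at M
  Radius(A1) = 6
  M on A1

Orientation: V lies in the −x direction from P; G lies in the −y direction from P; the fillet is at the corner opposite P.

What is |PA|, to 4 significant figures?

41.58

P is at the origin; P and V share the same y with |PV| = 36.4 and V on the −x side, so V = (-36.40, 0.000). PG is vertical with |PG| = 26.1 and G on the −y side, so G = (0.000, -26.10). The virtual corner opposite P is at (-36.40, -26.10). The tangent condition forces LA to be normal to VA and A1 meets MG tangentially, so LM is at right angles to MG, with radius 6.0, so the center L sits 6.0 in from both sides at L = (-30.40, -20.10). That places the tangent points at A = (-36.40, -20.10) on VA and M = (-30.40, -26.10) on MG. Then |PA| = |A − P| = 41.58.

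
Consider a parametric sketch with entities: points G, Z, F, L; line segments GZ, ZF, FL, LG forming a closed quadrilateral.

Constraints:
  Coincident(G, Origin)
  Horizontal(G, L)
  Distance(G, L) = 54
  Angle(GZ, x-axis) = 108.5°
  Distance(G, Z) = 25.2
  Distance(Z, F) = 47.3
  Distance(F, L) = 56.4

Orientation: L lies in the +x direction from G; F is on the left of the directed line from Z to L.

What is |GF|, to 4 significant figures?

59.71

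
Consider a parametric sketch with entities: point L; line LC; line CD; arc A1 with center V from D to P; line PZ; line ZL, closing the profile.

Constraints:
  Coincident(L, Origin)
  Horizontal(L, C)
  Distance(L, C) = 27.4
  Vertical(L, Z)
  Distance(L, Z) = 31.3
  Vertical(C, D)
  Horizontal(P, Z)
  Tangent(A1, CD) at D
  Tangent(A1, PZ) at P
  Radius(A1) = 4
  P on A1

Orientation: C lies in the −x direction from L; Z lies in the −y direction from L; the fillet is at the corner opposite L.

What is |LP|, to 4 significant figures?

39.08

L is at the origin; LC is horizontal with |LC| = 27.4 and C on the −x side, so C = (-27.40, 0.000). L and Z share the same x with |LZ| = 31.3 and Z on the −y side, so Z = (0.000, -31.30). The virtual corner opposite L is at (-27.40, -31.30). Since A1 is tangent to CD there, VD ⟂ CD and the tangent condition forces VP to be normal to PZ, with radius 4.0, so the center V sits 4.0 in from both sides at V = (-23.40, -27.30). That places the tangent points at D = (-27.40, -27.30) on CD and P = (-23.40, -31.30) on PZ. Then |LP| = |P − L| = 39.08.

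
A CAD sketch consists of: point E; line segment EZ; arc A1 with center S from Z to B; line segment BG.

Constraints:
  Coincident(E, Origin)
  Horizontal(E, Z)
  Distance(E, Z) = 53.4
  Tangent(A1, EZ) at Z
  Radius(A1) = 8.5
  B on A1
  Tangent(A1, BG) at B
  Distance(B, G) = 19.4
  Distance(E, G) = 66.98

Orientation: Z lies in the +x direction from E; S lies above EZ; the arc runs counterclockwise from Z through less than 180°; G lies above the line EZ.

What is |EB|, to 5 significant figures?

62.539

E is at the origin; EZ is horizontal with |EZ| = 53.4 and Z on the +x side, so Z = (53.400, 0.0000). Since A1 is tangent to EZ there, SZ ⟂ EZ, so S = Z + (0, 8.5) = (53.400, 8.5000). Since SB ⟂ BG (tangency), |SG| = √(8.5² + 19.4²) = 21.180 regardless of where B sits on A1. So G lies on both circle(E, 66.98) and circle(S, 21.180); the above-EZ intersection is G = (60.663, 28.396). B is the foot of the tangent from G: B = (61.883, 9.0347).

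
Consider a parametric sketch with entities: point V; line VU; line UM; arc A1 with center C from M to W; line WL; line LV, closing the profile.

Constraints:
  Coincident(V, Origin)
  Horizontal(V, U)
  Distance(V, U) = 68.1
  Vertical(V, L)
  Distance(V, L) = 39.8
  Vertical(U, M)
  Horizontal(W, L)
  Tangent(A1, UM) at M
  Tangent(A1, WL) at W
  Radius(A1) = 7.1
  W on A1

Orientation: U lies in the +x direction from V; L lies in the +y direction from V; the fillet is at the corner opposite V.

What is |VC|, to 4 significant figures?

69.21

V is at the origin; VU is horizontal with |VU| = 68.1 and U on the +x side, so U = (68.10, 0.000). V and L share the same x with |VL| = 39.8 and L on the +y side, so L = (0.000, 39.80). The virtual corner opposite V is at (68.10, 39.80). Tangency of A1 to UM means the radius CM is perpendicular to UM and A1 meets WL tangentially, so CW is at right angles to WL, with radius 7.1, so the center C sits 7.1 in from both sides at C = (61.00, 32.70). Then |VC| = |C − V| = 69.21.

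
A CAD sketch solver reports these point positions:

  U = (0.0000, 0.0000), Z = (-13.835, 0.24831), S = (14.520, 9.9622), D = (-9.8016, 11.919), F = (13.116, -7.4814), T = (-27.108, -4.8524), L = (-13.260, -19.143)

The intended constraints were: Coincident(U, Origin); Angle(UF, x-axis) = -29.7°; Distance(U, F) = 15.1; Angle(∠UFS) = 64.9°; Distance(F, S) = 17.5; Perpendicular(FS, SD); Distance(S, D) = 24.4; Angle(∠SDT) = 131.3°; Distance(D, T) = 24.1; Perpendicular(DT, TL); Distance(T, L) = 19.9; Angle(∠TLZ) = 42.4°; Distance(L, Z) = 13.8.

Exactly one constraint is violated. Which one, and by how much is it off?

Distance(L, Z) = 13.8 — off by 5.60.

U = (0.00, 0.00) ✓; UF at -29.70° ✓; |UF| = 15.10 ✓; ∠UFS = 64.90° ✓; |FS| = 17.50 ✓; ∠(FS, SD) = 90.00° ✓; |SD| = 24.40 ✓; ∠SDT = 131.3° ✓; |DT| = 24.10 ✓; ∠(DT, TL) = 90.00° ✓; |TL| = 19.90 ✓; ∠TLZ = 42.40° ✓; |LZ| = 19.40 ✗.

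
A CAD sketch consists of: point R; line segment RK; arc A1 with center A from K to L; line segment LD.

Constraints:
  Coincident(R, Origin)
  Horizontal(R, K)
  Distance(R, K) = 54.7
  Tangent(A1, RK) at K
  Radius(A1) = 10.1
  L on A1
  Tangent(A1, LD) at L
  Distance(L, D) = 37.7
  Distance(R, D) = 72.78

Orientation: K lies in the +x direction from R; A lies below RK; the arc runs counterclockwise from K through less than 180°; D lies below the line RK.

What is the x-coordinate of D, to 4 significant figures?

53.71

Checks: |RK| = 54.70 ✓; |AL| = 10.10 ✓; ∠(AL, LD) = 90.00° ✓; |LD| = 37.70 ✓; |RD| = 72.78 ✓.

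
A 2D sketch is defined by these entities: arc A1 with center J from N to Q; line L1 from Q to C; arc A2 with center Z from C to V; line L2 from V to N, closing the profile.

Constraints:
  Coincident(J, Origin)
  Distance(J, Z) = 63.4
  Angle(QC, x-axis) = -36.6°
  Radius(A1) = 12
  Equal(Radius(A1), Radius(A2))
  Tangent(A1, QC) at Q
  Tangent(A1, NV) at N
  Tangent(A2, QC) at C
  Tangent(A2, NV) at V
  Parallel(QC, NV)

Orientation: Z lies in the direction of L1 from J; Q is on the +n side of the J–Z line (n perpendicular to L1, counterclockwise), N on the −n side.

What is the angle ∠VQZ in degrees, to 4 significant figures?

10.02°

Tangency of A1 to both parallel lines with radius 12.0 puts Q and N at J ± 12.0·n: Q = (7.155, 9.634), N = (-7.155, -9.634). Equal radii place C and V the same way about Z: C = Z + 12.0·n = (58.05, -28.17), V = Z − 12.0·n = (43.74, -47.43). Then cos ∠VQZ = QV·QZ / (|QV||QZ|), giving 10.02°.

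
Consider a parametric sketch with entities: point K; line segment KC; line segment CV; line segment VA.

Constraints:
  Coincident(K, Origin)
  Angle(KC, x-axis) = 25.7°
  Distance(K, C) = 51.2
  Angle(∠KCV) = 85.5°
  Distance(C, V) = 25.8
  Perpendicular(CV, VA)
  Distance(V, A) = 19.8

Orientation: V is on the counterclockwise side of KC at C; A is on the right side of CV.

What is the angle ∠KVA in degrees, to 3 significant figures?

157°

∠KCV = 85.5°, so CV runs at 25.7° + (180° − 85.5°) = 120° from the x-axis; with |CV| = 25.8, V = C + 25.8·(cos 120°, sin 120°) = (33.2, 44.5). The perpendicularity gives VA at right angles to CV; with |VA| = 19.8 on the right of CV, A = V + 19.8·(0.864, 0.503) = (50.3, 54.5). Then cos ∠KVA = VK·VA / (|VK||VA|), giving 157°.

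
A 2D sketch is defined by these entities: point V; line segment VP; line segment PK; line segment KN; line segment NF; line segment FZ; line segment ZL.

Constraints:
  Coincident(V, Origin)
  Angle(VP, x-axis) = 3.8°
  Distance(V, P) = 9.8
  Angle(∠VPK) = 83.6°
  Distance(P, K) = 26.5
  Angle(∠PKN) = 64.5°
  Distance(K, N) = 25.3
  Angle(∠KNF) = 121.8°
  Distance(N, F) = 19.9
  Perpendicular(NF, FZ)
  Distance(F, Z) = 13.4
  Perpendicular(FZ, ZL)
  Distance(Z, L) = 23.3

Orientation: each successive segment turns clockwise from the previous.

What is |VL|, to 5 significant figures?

16.435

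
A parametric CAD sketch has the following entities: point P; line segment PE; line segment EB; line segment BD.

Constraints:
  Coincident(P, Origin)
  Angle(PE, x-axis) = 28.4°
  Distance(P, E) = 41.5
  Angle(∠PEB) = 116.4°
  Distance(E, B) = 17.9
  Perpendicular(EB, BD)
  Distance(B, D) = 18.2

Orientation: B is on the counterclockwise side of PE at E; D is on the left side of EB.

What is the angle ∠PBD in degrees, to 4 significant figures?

44.36°

P is at the origin; PE runs at 28.4° with length 41.5, so E = 41.5·(cos 28.4°, sin 28.4°) = (36.51, 19.74). ∠PEB = 116.4°, so EB runs at 28.4° + (180° − 116.4°) = 92.00° from the x-axis; with |EB| = 17.9, B = E + 17.9·(cos 92.00°, sin 92.00°) = (35.88, 37.63). EB ⟂ BD; with |BD| = 18.2 on the left of EB, D = B + 18.2·(-0.9994, -0.03490) = (17.69, 36.99). Then cos ∠PBD = BP·BD / (|BP||BD|), giving 44.36°.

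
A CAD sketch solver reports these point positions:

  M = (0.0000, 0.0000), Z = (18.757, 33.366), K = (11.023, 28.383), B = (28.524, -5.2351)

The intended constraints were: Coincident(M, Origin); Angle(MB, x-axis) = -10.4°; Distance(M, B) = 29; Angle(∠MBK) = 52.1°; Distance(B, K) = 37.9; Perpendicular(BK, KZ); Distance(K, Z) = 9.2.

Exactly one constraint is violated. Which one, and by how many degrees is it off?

Perpendicular(BK, KZ) — off by 5.29°.

M = (0.00, 0.00) ✓; MB at -10.40° ✓; |MB| = 29.00 ✓; ∠MBK = 52.10° ✓; |BK| = 37.90 ✓; ∠(BK, KZ) = 84.71° ✗; |KZ| = 9.200 ✓.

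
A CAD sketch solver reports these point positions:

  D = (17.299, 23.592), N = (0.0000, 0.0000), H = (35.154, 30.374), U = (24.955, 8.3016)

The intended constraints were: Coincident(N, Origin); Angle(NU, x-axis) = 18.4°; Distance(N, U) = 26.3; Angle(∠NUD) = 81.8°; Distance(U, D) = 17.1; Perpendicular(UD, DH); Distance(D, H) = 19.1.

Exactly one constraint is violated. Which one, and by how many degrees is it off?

Perpendicular(UD, DH) — off by 5.80°.

N = (0.00, 0.00) ✓; NU at 18.40° ✓; |NU| = 26.30 ✓; ∠NUD = 81.80° ✓; |UD| = 17.10 ✓; ∠(UD, DH) = 95.80° ✗; |DH| = 19.10 ✓.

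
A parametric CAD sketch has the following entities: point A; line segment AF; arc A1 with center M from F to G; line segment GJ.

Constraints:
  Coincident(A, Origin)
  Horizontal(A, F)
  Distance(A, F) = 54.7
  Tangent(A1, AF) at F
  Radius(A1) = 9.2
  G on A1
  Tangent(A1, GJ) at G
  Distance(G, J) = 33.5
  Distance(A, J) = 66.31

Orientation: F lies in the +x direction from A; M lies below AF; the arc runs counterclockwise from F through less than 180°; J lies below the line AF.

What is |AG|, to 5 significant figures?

46.750

Checks: |MG| = 9.200 ✓; ∠(MG, GJ) = 90.00° ✓; |GJ| = 33.50 ✓; |AJ| = 66.31 ✓.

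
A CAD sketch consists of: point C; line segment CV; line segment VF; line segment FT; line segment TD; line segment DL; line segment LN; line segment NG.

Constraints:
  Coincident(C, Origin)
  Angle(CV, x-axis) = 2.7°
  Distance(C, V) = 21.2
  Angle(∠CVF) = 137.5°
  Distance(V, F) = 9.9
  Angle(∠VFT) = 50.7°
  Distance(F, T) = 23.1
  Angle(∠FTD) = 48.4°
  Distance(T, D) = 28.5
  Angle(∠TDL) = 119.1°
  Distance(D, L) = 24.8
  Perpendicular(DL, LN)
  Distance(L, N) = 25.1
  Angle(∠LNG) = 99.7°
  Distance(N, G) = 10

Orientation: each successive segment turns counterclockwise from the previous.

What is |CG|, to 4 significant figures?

36.98

C is at the origin; CV runs at 2.7° with length 21.2, so V = (21.18, 0.9987). ∠CVF = 137.5° gives VF at 45.20° from the x-axis; with |VF| = 9.9, F = (28.15, 8.023). ∠VFT = 50.7° gives FT at 174.5° from the x-axis; with |FT| = 23.1, T = (5.159, 10.24). ∠FTD = 48.4° gives TD at -53.90° from the x-axis; with |TD| = 28.5, D = (21.95, -12.79). ∠TDL = 119.1° gives DL at 7.000° from the x-axis; with |DL| = 24.8, L = (46.57, -9.768). DL is perpendicular to LN, so LN runs at 97.00°; with |LN| = 25.1, N = (43.51, 15.15). ∠LNG = 99.7° gives NG at 177.3° from the x-axis; with |NG| = 10.0, G = (33.52, 15.62). Then |CG| = |G − C| = 36.98.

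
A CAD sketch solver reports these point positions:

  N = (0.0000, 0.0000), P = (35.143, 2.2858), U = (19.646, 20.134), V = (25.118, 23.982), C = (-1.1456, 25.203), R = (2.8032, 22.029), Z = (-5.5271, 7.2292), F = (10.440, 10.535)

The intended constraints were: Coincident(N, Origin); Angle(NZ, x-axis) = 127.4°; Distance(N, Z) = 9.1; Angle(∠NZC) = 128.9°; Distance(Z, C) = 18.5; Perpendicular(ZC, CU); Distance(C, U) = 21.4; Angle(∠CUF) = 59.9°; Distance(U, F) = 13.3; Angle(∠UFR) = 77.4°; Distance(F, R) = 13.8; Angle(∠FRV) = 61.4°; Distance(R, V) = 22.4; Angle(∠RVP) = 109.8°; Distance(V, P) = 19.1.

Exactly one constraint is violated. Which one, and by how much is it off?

Distance(V, P) = 19.1 — off by 4.80.

N = (0.00, 0.00) ✓; NZ at 127.4° ✓; |NZ| = 9.100 ✓; ∠NZC = 128.9° ✓; |ZC| = 18.50 ✓; ∠(ZC, CU) = 90.00° ✓; |CU| = 21.40 ✓; ∠CUF = 59.90° ✓; |UF| = 13.30 ✓; ∠UFR = 77.40° ✓; |FR| = 13.80 ✓; ∠FRV = 61.40° ✓; |RV| = 22.40 ✓; ∠RVP = 109.8° ✓; |VP| = 23.90 ✗.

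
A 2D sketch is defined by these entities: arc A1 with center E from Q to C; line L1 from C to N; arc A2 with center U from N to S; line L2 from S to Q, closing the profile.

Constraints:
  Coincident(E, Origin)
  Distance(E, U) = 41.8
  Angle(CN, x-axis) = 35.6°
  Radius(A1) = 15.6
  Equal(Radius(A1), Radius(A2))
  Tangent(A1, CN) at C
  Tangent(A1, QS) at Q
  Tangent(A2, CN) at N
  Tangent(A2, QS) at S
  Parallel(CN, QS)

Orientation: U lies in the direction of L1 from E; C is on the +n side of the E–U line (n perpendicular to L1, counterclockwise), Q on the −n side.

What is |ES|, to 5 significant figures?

44.616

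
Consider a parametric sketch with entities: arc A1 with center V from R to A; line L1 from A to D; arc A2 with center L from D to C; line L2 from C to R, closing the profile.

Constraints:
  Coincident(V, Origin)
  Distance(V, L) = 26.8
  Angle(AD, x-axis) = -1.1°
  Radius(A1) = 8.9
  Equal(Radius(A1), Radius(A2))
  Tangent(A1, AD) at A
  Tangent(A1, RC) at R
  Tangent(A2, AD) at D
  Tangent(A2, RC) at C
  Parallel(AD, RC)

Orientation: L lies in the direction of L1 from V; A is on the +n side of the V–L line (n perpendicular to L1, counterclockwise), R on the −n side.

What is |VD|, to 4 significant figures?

28.24

The slot axis is L1's direction at -1.1°, so u = (cos -1.1°, sin -1.1°) = (0.9998, -0.01920) and n = (−sin -1.1°, cos -1.1°) = (0.01920, 0.9998). V is at the origin and L lies 26.8 along u from V, so L = 26.8·u = (26.80, -0.5145). Tangency of A1 to both parallel lines with radius 8.9 puts A and R at V ± 8.9·n: A = (0.1709, 8.898), R = (-0.1709, -8.898). Equal radii place D and C the same way about L: D = L + 8.9·n = (26.97, 8.384), C = L − 8.9·n = (26.62, -9.413). Then |VD| = |D − V| = 28.24.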